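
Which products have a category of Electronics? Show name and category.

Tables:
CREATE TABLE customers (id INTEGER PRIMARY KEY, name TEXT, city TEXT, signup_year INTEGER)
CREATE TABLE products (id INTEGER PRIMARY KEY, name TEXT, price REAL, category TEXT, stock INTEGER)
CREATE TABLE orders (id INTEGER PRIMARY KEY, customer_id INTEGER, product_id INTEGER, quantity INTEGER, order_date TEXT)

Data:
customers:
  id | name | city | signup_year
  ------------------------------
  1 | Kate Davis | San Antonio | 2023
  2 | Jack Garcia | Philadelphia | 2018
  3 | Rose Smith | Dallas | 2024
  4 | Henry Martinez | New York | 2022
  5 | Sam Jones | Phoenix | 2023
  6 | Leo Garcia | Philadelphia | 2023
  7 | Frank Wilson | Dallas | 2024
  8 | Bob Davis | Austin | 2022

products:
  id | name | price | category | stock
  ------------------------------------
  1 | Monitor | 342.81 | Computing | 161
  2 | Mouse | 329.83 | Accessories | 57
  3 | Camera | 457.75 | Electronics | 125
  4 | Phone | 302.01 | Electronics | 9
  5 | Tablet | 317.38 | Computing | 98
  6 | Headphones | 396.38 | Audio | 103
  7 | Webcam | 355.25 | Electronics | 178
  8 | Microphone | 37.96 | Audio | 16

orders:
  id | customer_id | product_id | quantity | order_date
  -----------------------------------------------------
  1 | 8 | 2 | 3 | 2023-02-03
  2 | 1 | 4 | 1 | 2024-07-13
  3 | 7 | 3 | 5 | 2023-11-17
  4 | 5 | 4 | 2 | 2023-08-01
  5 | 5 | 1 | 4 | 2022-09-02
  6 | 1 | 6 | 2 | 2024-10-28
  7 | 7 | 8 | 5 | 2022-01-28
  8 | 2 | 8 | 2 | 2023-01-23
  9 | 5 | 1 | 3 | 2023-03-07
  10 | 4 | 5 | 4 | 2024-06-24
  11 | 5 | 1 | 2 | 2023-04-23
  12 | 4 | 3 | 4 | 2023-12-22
SELECT name, category FROM products WHERE category = 'Electronics'

Execution result:
name | category
Camera | Electronics
Phone | Electronics
Webcam | Electronics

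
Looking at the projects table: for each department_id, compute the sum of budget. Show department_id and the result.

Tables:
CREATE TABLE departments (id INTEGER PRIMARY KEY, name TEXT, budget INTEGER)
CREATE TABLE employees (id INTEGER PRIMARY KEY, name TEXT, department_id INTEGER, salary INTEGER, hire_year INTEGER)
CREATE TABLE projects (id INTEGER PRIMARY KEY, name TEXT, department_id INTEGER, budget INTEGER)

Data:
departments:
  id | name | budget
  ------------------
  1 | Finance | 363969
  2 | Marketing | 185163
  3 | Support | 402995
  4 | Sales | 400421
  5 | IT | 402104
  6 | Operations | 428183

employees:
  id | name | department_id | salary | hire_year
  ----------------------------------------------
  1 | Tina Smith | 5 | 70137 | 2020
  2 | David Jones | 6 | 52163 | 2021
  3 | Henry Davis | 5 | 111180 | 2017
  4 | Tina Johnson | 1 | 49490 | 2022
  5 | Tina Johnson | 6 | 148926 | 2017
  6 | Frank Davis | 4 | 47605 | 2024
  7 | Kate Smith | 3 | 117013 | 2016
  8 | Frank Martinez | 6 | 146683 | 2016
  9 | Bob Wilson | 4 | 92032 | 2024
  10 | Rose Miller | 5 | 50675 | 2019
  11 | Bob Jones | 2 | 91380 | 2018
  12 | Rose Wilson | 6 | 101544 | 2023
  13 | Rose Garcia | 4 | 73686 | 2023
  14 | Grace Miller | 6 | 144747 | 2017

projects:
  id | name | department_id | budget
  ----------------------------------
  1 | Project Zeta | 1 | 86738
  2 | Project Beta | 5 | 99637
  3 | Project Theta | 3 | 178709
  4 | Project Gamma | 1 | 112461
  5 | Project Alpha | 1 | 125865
SELECT department_id, SUM(budget) AS sum_budget FROM projects GROUP BY department_id

Execution result:
department_id | sum_budget
1 | 325064
3 | 178709
5 | 99637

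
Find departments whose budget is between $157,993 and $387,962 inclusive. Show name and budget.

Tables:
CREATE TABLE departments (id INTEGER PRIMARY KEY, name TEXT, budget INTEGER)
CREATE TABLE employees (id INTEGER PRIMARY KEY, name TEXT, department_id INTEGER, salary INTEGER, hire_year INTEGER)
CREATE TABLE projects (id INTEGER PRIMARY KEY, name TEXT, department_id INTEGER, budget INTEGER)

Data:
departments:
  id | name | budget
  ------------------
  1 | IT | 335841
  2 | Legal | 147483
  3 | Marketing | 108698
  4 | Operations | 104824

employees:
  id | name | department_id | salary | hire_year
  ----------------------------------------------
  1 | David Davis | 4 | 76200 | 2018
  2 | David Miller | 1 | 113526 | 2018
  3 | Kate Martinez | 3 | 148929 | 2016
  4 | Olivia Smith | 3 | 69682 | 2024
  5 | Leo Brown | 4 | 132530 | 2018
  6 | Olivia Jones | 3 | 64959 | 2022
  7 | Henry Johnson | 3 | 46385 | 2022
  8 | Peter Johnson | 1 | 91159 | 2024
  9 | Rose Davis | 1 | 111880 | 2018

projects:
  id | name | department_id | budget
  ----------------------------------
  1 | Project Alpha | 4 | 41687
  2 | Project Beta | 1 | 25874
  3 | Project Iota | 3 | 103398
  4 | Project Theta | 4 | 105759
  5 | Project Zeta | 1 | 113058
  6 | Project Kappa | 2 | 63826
SELECT name, budget FROM departments WHERE budget BETWEEN 157993 AND 387962

Execution result:
name | budget
IT | 335841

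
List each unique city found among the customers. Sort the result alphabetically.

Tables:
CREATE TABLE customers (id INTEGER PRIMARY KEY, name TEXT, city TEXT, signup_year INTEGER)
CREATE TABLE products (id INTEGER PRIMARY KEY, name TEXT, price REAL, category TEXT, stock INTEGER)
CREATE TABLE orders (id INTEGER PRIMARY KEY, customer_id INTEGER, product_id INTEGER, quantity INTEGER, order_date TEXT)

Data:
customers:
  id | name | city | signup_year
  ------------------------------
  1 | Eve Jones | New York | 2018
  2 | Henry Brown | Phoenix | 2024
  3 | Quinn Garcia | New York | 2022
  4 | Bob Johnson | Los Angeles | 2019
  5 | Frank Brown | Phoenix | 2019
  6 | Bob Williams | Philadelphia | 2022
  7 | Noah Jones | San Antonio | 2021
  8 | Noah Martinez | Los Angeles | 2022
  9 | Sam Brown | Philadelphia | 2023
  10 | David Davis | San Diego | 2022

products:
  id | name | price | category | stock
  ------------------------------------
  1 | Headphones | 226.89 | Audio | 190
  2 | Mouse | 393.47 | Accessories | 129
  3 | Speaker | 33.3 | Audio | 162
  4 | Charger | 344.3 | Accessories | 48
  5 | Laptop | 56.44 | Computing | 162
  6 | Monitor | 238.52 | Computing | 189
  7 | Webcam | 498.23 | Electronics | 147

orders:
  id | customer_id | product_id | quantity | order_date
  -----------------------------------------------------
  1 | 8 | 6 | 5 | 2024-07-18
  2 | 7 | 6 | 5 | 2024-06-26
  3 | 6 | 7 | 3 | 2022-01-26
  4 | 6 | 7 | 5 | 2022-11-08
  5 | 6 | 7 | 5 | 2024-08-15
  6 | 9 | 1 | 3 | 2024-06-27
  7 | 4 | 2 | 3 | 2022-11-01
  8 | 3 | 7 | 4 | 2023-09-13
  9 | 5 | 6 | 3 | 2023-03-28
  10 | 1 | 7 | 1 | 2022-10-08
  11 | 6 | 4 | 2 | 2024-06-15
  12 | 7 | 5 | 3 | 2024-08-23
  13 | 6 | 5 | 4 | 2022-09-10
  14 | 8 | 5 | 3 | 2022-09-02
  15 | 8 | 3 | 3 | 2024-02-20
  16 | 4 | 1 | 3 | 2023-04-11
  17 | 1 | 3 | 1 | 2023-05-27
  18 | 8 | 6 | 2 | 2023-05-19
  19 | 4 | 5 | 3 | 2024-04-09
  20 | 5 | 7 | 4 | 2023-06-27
SELECT DISTINCT city FROM customers ORDER BY city

Execution result:
city
Los Angeles
New York
Philadelphia
Phoenix
San Antonio
San Diego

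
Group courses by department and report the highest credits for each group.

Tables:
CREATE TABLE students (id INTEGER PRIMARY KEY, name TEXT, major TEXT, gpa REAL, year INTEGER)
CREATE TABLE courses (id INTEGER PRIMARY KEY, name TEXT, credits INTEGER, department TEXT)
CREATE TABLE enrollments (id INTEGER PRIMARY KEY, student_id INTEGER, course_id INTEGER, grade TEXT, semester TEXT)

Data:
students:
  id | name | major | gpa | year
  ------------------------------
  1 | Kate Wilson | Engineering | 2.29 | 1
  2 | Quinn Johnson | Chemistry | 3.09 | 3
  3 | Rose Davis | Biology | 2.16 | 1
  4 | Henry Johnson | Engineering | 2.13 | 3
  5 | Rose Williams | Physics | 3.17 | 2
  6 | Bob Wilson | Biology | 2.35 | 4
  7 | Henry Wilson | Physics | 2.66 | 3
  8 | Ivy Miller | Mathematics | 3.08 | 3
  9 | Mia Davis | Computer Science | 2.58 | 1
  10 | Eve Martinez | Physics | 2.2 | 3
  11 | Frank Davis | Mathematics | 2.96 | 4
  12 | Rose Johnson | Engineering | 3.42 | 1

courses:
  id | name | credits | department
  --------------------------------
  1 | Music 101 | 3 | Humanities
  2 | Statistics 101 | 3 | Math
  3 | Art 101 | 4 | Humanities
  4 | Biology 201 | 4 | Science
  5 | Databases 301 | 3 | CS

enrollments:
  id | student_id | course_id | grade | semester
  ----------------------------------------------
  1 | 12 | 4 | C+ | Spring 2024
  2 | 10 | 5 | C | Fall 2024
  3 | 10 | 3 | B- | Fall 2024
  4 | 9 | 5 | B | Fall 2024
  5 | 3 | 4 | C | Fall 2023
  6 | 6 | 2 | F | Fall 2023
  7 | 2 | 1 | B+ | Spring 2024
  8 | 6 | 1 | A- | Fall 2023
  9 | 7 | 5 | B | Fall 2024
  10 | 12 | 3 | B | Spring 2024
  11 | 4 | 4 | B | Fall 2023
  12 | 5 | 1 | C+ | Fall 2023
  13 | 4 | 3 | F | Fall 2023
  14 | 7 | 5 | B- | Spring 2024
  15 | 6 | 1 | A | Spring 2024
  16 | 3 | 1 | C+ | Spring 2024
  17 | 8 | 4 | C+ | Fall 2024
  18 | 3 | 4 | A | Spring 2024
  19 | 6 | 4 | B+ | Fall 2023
SELECT department, MAX(credits) AS max_credits FROM courses GROUP BY department

Execution result:
department | max_credits
CS | 3
Humanities | 4
Math | 3
Science | 4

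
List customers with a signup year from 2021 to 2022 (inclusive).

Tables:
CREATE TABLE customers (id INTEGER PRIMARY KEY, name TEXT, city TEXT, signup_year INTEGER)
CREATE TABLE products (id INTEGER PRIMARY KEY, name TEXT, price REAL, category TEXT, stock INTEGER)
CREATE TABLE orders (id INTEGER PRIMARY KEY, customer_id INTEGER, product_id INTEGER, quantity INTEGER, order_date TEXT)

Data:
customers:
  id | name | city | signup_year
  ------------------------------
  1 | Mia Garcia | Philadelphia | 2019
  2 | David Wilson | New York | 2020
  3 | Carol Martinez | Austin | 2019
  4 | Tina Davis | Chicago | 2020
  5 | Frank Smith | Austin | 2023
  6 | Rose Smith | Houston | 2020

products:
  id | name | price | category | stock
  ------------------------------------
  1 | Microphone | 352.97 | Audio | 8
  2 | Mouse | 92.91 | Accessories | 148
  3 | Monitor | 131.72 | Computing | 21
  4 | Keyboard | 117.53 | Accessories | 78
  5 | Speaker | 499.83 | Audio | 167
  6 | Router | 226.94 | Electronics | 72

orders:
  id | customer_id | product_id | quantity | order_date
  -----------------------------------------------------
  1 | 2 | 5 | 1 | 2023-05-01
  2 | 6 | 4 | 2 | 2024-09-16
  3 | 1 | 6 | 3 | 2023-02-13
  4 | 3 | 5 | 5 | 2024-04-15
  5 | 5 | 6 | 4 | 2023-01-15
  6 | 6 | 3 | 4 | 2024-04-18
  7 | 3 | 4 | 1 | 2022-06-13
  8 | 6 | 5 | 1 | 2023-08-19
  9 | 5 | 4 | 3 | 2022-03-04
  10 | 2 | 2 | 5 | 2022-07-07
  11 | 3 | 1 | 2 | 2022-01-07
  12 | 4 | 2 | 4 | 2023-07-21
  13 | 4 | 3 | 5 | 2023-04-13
SELECT name, signup_year FROM customers WHERE signup_year BETWEEN 2021 AND 2022

Execution result:
(no rows)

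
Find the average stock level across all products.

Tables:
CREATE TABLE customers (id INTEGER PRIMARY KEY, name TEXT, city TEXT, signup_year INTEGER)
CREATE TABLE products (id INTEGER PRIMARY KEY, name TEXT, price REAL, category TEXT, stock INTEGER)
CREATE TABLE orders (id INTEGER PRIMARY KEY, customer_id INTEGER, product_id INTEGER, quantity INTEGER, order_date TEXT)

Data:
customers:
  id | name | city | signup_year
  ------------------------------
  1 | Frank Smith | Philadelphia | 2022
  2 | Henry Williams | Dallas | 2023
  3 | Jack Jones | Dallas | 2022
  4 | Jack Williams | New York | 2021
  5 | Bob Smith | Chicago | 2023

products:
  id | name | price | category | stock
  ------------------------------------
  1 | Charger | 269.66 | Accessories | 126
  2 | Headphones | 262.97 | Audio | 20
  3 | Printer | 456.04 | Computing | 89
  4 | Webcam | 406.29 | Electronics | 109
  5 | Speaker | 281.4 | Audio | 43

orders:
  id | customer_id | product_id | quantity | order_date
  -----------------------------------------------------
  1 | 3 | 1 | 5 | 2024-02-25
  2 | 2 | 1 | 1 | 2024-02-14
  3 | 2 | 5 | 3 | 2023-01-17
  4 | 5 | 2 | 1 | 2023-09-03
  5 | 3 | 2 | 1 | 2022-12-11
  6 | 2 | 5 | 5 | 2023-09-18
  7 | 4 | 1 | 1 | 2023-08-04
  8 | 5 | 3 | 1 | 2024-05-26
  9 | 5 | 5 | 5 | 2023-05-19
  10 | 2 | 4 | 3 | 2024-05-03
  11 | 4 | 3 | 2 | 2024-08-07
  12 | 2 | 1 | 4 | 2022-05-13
SELECT AVG(stock) FROM products

Execution result:
77.40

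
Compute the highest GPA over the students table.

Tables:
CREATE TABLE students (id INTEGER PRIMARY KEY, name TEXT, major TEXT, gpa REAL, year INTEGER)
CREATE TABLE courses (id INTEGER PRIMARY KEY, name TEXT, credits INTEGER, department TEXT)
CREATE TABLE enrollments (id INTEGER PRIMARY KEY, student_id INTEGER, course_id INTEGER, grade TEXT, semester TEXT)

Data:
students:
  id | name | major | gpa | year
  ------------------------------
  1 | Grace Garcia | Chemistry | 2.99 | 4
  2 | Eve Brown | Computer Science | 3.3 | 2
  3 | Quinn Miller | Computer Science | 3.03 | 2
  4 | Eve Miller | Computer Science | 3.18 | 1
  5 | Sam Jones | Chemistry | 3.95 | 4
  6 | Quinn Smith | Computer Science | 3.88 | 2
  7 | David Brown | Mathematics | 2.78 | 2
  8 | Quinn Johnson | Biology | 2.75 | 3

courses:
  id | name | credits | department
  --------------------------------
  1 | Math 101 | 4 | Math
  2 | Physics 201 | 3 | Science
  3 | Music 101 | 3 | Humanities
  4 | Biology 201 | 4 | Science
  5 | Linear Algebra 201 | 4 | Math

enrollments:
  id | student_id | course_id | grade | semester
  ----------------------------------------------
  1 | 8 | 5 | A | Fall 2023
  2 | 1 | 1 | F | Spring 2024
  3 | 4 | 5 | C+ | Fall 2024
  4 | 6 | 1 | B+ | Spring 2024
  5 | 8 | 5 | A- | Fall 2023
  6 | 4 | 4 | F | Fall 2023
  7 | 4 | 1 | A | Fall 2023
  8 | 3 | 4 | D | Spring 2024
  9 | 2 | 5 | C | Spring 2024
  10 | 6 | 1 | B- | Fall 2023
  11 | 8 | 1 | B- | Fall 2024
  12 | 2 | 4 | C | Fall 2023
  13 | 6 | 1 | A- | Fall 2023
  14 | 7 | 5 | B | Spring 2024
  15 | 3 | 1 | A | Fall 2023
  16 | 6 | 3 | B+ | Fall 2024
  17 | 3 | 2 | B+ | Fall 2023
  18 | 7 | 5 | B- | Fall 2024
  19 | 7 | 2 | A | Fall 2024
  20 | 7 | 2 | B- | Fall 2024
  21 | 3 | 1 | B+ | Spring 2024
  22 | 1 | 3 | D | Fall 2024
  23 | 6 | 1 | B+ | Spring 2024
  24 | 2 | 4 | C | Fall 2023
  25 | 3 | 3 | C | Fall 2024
SELECT MAX(gpa) FROM students

Execution result:
3.95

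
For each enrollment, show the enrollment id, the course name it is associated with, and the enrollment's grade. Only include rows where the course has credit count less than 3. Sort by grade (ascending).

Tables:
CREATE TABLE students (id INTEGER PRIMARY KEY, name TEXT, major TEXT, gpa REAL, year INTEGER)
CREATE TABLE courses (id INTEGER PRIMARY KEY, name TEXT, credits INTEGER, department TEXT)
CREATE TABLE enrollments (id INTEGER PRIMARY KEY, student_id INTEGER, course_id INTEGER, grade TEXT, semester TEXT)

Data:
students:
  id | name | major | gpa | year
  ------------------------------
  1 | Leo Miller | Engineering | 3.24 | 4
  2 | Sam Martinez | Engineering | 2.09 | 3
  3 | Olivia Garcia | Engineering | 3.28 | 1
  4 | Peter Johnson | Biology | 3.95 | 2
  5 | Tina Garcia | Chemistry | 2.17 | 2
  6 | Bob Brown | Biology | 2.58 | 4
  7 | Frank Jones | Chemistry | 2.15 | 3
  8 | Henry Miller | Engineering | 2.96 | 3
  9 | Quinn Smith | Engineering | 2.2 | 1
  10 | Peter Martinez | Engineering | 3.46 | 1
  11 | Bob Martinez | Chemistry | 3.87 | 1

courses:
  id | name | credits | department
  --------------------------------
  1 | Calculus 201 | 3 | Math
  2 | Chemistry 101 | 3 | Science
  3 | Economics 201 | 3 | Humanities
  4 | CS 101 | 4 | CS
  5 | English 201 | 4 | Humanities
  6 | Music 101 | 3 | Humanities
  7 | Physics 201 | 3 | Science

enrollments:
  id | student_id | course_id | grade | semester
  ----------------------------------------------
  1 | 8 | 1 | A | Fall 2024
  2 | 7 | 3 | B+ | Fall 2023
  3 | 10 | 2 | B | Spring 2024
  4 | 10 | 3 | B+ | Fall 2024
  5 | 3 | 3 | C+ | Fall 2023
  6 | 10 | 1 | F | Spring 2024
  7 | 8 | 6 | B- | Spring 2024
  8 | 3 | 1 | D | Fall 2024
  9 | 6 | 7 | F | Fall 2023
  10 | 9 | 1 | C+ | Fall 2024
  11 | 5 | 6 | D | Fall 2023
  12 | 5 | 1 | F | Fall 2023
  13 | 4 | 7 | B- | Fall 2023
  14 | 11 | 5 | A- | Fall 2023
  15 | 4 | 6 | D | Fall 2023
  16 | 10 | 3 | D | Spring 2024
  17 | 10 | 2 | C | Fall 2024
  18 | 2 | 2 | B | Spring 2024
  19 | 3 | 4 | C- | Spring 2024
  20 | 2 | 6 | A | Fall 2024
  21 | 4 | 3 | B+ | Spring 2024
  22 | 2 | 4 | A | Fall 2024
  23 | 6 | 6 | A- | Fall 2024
SELECT c.id, p.name AS course, c.grade FROM enrollments c JOIN courses p ON c.course_id = p.id WHERE p.credits < 3 ORDER BY c.grade ASC

Execution result:
(no rows)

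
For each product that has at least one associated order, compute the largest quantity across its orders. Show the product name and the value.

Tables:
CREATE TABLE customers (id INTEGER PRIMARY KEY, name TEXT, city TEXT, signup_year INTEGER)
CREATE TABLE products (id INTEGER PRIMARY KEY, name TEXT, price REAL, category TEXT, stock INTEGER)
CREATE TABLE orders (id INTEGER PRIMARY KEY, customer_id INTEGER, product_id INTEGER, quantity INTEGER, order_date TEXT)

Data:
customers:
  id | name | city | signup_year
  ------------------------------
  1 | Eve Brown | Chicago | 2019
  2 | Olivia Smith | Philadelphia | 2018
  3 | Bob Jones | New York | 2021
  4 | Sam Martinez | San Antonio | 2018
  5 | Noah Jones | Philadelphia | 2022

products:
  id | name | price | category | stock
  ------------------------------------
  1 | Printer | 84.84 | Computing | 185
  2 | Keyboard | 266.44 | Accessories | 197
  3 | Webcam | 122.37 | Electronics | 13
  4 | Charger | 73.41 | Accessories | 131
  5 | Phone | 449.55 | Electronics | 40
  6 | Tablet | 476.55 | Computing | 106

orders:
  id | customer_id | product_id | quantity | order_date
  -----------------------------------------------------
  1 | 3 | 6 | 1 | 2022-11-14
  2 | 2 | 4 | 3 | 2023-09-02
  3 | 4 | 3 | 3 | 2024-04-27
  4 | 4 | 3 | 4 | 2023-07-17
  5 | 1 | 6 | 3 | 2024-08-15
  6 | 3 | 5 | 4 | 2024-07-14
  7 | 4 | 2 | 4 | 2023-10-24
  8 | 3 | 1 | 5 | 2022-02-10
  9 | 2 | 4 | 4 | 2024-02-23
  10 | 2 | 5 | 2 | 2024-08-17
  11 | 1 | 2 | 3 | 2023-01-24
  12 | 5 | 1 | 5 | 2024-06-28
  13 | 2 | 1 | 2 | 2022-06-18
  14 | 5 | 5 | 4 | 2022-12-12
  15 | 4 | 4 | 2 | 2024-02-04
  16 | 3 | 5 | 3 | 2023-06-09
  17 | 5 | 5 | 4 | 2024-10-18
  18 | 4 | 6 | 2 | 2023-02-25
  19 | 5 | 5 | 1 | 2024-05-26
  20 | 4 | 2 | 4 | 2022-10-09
SELECT p.name, MAX(c.quantity) AS max_quantity FROM orders c JOIN products p ON c.product_id = p.id GROUP BY p.id, p.name

Execution result:
name | max_quantity
Printer | 5
Keyboard | 4
Webcam | 4
Charger | 4
Phone | 4
Tablet | 3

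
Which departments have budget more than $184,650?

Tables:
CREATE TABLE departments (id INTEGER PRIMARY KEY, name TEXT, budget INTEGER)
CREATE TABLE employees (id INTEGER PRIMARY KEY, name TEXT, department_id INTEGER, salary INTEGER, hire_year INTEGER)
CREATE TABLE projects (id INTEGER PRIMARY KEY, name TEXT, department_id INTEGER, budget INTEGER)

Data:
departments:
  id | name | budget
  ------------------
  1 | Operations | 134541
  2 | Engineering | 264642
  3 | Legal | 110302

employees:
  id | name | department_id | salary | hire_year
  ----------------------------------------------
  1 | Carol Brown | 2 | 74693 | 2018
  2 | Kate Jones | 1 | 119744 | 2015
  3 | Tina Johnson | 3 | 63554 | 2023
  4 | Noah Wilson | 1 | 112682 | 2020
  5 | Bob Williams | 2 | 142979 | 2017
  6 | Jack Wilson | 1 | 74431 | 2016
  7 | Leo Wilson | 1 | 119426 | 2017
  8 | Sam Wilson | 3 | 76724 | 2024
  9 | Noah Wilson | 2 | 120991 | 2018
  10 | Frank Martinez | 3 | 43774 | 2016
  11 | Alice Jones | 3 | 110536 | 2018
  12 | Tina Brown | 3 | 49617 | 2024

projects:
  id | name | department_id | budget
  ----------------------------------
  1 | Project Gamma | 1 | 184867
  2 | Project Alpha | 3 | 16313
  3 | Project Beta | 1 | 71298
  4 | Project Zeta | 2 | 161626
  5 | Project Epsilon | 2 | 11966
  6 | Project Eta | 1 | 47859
SELECT name, budget FROM departments WHERE budget > 184650

Execution result:
name | budget
Engineering | 264642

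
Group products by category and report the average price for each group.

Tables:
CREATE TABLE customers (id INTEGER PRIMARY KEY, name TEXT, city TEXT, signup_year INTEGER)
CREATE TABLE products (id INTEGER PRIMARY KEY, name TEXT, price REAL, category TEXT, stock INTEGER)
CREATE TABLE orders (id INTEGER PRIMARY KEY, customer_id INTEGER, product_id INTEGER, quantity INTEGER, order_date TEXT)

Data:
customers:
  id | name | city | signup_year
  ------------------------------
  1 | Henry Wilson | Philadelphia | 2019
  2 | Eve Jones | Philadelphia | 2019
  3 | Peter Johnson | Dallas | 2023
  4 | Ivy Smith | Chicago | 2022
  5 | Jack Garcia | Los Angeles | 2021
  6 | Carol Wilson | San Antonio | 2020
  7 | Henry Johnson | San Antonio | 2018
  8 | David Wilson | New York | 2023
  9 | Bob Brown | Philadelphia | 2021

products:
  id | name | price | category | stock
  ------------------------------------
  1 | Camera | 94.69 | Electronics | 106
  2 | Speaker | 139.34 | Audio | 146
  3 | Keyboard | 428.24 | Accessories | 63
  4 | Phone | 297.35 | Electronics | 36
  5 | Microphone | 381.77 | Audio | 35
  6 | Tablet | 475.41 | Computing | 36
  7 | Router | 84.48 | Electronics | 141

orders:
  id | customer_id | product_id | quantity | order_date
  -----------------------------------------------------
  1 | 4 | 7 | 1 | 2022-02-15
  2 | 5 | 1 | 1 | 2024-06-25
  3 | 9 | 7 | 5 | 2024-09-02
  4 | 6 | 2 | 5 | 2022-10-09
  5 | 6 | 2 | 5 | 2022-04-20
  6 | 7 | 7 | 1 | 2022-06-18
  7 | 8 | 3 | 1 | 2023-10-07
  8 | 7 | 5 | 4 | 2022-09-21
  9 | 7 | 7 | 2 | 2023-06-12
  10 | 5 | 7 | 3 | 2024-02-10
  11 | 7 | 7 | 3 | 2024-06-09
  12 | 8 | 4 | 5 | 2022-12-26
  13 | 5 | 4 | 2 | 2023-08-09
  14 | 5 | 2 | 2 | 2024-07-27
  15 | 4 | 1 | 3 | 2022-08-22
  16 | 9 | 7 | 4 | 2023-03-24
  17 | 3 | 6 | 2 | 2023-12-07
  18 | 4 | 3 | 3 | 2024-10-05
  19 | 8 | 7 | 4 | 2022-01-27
SELECT category, AVG(price) AS avg_price FROM products GROUP BY category

Execution result:
category | avg_price
Accessories | 428.24
Audio | 260.56
Computing | 475.41
Electronics | 158.84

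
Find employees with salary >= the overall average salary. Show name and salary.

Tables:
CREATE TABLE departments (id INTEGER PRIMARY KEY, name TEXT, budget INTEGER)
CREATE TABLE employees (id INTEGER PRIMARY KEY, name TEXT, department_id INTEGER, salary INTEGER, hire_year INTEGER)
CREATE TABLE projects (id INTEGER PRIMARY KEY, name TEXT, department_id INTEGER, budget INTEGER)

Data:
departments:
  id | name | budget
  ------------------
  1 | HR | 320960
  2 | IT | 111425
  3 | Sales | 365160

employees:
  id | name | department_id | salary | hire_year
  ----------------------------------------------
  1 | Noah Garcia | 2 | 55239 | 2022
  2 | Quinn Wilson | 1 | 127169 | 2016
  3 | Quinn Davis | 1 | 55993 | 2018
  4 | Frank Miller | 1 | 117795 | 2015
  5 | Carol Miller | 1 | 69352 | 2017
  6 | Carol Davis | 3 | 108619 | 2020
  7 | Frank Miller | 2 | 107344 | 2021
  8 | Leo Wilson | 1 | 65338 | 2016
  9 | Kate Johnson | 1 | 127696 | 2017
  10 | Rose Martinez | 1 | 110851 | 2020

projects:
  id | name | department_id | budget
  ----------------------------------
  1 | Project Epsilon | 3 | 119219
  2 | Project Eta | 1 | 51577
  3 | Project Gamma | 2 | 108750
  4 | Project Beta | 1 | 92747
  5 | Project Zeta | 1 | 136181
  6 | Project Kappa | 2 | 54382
SELECT name, salary FROM employees WHERE salary >= (SELECT AVG(salary) FROM employees)

Execution result:
name | salary
Quinn Wilson | 127169
Frank Miller | 117795
Carol Davis | 108619
Frank Miller | 107344
Kate Johnson | 127696
Rose Martinez | 110851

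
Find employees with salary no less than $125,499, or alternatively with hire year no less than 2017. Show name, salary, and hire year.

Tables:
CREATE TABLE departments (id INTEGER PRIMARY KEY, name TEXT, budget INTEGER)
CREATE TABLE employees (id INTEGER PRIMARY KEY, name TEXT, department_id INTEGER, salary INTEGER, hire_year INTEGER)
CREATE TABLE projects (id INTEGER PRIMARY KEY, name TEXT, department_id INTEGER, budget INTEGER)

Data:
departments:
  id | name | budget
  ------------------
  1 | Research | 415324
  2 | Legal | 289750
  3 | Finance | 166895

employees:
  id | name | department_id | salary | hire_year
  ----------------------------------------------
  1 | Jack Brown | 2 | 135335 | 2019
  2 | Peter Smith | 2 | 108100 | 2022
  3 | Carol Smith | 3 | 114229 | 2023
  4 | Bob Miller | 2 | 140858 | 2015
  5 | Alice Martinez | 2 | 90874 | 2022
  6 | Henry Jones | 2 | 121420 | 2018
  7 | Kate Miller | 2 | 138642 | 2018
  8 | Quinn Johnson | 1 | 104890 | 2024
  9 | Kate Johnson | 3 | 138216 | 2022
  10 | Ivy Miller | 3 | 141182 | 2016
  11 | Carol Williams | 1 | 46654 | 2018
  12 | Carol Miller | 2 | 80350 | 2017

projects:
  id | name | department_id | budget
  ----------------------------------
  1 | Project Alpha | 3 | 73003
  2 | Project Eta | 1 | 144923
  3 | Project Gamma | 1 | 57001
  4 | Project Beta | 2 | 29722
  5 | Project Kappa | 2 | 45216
SELECT name, salary, hire_year FROM employees WHERE salary >= 125499 OR hire_year >= 2017

Execution result:
name | salary | hire_year
Jack Brown | 135335 | 2019
Peter Smith | 108100 | 2022
Carol Smith | 114229 | 2023
Bob Miller | 140858 | 2015
Alice Martinez | 90874 | 2022
Henry Jones | 121420 | 2018
Kate Miller | 138642 | 2018
Quinn Johnson | 104890 | 2024
Kate Johnson | 138216 | 2022
Ivy Miller | 141182 | 2016
Carol Williams | 46654 | 2018
Carol Miller | 80350 | 2017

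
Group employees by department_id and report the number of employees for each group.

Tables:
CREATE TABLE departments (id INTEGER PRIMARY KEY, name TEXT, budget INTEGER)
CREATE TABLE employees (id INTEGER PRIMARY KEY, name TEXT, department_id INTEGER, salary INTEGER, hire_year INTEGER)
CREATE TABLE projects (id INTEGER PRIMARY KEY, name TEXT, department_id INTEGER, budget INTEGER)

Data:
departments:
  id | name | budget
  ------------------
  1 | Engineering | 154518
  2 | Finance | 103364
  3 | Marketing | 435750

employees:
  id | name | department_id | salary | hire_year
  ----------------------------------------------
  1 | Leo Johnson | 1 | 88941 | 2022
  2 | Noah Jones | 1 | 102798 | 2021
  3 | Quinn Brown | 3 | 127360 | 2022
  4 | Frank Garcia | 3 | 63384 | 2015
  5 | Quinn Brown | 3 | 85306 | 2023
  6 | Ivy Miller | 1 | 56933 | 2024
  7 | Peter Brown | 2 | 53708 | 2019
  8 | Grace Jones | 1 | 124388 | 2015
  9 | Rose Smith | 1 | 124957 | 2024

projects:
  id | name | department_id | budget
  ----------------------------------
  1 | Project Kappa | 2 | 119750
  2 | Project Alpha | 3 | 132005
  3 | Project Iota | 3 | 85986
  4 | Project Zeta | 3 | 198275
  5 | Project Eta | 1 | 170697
SELECT department_id, COUNT(*) AS n FROM employees GROUP BY department_id

Execution result:
department_id | n
1 | 5
2 | 1
3 | 3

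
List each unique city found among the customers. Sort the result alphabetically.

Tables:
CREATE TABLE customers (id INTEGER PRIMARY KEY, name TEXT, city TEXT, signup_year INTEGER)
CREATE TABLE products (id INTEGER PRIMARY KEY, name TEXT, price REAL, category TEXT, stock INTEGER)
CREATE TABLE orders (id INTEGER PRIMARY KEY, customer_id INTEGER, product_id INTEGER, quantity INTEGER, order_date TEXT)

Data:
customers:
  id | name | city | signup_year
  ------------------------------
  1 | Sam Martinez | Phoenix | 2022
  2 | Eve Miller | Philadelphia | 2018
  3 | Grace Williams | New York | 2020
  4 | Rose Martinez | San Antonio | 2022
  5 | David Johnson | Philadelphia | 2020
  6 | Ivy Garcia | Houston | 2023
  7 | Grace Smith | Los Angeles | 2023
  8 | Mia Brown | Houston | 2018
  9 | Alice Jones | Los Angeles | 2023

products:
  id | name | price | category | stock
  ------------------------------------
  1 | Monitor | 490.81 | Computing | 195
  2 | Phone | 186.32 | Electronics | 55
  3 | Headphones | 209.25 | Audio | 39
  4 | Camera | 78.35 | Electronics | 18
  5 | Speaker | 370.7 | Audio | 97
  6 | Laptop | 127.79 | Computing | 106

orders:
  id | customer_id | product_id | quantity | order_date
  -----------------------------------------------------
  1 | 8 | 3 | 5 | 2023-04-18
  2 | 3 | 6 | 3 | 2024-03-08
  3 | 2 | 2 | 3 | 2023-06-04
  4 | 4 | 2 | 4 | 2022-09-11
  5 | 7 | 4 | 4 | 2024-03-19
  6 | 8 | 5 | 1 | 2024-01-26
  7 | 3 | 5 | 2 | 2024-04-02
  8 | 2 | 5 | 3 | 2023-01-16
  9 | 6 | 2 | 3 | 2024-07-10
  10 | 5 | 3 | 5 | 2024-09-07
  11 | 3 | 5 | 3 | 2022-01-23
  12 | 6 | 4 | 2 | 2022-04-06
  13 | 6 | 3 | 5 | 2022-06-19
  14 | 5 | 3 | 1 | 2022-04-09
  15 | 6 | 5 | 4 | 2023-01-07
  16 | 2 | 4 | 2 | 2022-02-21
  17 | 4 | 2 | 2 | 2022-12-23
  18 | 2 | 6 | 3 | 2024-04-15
SELECT DISTINCT city FROM customers ORDER BY city

Execution result:
city
Houston
Los Angeles
New York
Philadelphia
Phoenix
San Antonio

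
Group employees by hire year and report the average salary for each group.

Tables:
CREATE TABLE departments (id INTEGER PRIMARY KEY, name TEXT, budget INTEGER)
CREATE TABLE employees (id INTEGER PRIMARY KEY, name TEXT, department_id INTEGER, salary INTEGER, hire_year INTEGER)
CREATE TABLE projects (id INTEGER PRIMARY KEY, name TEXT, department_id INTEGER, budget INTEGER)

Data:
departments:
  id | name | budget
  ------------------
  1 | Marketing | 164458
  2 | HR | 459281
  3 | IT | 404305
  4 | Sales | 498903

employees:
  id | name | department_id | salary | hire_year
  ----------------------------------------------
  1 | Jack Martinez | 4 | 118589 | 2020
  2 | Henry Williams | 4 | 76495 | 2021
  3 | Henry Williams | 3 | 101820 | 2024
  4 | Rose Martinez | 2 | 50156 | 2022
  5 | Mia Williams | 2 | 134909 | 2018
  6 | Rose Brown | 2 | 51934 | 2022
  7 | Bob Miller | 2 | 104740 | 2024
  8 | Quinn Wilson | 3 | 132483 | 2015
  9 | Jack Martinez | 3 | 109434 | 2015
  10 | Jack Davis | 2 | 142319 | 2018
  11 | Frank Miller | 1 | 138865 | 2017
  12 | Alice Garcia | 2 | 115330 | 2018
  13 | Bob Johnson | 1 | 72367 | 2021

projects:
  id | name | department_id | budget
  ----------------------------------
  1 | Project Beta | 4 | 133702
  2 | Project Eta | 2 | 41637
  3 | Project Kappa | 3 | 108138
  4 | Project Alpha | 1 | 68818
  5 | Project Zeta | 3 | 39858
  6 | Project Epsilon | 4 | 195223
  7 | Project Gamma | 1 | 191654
SELECT hire_year, AVG(salary) AS avg_salary FROM employees GROUP BY hire_year

Execution result:
hire_year | avg_salary
2015 | 120958.50
2017 | 138865.00
2018 | 130852.67
2020 | 118589.00
2021 | 74431.00
2022 | 51045.00
2024 | 103280.00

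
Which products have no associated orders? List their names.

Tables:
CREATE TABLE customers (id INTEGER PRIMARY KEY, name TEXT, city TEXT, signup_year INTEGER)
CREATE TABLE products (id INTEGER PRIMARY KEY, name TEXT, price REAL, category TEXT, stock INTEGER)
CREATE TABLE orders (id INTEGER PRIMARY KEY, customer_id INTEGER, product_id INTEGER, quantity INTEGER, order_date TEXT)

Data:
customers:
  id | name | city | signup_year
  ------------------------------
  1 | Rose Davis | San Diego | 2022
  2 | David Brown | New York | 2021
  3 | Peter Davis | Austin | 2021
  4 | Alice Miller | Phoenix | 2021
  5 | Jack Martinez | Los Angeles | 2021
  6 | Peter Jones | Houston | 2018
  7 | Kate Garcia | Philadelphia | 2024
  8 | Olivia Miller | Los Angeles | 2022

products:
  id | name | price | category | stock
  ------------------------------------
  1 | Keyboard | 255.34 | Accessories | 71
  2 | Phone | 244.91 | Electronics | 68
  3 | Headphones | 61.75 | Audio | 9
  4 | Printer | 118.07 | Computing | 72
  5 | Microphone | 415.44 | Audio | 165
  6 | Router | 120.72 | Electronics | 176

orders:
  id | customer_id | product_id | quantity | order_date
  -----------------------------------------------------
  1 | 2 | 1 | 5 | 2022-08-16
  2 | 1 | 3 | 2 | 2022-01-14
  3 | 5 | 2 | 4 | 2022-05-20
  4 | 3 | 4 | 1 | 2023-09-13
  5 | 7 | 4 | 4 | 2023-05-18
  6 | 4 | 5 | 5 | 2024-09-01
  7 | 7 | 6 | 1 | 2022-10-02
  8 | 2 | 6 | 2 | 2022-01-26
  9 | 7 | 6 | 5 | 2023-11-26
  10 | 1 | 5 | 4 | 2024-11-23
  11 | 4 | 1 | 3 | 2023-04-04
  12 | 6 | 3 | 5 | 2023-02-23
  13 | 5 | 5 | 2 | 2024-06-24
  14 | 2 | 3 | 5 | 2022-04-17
SELECT p.name FROM products p LEFT JOIN orders c ON c.product_id = p.id WHERE c.id IS NULL

Execution result:
(no rows)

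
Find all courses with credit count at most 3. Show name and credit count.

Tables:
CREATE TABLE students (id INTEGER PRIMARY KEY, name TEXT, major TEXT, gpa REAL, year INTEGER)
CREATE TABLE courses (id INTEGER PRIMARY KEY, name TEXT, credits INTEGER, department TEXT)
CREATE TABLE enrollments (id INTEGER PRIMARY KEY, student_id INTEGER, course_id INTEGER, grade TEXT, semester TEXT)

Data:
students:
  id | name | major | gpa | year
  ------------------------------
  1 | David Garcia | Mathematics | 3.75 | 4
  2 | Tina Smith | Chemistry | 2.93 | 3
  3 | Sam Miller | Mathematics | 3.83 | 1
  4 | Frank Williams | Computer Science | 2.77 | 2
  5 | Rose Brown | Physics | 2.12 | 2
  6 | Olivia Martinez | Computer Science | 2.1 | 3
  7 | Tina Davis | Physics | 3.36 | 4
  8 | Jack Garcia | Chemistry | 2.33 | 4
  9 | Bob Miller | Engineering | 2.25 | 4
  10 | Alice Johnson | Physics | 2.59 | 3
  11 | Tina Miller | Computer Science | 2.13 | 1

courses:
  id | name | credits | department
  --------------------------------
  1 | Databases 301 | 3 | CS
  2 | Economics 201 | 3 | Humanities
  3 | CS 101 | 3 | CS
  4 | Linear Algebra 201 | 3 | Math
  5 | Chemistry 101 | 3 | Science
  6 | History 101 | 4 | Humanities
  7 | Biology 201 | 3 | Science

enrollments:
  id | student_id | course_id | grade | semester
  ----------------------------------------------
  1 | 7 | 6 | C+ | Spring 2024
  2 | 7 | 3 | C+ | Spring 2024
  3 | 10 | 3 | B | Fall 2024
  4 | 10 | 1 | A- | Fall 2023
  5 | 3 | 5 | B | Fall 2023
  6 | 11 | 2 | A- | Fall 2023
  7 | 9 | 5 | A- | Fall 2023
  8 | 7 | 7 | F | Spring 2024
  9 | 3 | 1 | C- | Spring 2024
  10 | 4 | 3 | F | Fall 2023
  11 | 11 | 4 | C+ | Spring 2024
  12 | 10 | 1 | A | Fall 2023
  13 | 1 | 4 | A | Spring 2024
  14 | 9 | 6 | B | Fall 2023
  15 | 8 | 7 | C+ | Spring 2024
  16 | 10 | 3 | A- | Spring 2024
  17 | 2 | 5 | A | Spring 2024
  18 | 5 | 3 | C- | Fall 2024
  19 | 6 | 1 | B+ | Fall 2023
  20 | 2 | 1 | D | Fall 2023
SELECT name, credits FROM courses WHERE credits <= 3

Execution result:
name | credits
Databases 301 | 3
Economics 201 | 3
CS 101 | 3
Linear Algebra 201 | 3
Chemistry 101 | 3
Biology 201 | 3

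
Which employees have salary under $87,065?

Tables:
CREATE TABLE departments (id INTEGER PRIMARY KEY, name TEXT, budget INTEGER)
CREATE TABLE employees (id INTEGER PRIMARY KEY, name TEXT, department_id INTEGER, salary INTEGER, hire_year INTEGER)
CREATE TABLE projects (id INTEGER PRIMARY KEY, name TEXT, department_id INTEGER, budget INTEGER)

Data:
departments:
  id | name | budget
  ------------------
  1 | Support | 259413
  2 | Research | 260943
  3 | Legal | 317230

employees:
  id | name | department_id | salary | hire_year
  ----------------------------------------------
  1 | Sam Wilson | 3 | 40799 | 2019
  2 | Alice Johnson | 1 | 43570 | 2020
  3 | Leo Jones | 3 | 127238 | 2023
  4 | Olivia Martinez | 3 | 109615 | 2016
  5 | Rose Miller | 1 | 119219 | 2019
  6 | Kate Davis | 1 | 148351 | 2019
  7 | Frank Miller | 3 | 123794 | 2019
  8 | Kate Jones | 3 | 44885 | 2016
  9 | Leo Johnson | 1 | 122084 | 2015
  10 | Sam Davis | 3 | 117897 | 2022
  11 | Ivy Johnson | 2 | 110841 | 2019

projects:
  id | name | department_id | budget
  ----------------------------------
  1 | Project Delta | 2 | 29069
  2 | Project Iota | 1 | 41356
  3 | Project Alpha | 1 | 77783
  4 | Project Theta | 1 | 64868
SELECT name, salary FROM employees WHERE salary < 87065

Execution result:
name | salary
Sam Wilson | 40799
Alice Johnson | 43570
Kate Jones | 44885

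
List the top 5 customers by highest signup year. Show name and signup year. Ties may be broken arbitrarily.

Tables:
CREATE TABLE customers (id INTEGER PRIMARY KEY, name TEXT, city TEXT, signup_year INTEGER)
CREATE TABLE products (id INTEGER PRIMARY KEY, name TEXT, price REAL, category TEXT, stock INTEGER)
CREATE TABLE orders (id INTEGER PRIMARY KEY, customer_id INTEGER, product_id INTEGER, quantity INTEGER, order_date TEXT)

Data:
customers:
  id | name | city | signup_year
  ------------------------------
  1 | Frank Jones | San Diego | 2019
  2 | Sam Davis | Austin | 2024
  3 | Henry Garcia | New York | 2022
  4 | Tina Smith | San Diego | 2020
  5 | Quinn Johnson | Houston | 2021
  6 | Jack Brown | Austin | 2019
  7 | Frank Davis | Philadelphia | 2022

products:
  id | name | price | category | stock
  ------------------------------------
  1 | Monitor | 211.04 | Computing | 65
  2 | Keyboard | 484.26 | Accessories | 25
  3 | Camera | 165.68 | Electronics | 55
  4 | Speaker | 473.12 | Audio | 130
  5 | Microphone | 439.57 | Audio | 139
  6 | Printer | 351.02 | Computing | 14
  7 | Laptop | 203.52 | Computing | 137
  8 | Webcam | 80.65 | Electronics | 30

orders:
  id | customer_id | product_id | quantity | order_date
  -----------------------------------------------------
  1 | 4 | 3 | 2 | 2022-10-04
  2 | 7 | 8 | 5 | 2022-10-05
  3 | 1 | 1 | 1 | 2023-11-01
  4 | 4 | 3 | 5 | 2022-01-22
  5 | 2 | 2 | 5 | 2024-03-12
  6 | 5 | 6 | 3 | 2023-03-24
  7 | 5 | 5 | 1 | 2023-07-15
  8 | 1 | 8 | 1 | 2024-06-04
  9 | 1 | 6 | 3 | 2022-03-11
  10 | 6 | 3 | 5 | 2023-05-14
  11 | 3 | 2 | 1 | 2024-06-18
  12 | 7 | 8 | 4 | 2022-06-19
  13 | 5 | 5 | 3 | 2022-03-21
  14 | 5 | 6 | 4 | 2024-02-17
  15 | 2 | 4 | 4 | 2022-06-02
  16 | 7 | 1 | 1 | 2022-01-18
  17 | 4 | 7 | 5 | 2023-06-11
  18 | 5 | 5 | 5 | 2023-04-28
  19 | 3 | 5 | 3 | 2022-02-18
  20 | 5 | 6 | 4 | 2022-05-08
SELECT name, signup_year FROM customers ORDER BY signup_year DESC LIMIT 5

Execution result:
name | signup_year
Sam Davis | 2024
Henry Garcia | 2022
Frank Davis | 2022
Quinn Johnson | 2021
Tina Smith | 2020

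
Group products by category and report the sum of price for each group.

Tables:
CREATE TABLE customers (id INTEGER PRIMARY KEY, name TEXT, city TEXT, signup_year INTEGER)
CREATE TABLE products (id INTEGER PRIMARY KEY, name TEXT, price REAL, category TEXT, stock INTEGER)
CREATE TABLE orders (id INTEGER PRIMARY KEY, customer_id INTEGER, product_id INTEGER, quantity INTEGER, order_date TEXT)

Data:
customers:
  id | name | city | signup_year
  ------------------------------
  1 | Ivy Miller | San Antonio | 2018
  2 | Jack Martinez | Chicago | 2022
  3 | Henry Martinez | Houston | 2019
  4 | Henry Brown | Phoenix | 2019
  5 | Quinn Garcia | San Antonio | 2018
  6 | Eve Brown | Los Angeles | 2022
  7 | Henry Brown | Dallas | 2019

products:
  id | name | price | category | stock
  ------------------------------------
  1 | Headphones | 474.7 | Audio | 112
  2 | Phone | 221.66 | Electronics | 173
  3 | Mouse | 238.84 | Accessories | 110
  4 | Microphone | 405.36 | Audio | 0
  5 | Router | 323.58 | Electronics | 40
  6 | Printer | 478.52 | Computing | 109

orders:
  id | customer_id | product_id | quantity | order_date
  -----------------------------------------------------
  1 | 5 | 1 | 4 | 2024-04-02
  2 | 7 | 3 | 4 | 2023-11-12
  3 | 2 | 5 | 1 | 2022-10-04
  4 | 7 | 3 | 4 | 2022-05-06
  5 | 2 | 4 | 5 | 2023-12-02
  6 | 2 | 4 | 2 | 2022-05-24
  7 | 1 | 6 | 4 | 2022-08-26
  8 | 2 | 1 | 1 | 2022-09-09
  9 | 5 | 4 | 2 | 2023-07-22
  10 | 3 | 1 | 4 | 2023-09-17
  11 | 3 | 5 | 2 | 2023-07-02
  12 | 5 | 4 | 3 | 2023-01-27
SELECT category, SUM(price) AS sum_price FROM products GROUP BY category

Execution result:
category | sum_price
Accessories | 238.84
Audio | 880.06
Computing | 478.52
Electronics | 545.24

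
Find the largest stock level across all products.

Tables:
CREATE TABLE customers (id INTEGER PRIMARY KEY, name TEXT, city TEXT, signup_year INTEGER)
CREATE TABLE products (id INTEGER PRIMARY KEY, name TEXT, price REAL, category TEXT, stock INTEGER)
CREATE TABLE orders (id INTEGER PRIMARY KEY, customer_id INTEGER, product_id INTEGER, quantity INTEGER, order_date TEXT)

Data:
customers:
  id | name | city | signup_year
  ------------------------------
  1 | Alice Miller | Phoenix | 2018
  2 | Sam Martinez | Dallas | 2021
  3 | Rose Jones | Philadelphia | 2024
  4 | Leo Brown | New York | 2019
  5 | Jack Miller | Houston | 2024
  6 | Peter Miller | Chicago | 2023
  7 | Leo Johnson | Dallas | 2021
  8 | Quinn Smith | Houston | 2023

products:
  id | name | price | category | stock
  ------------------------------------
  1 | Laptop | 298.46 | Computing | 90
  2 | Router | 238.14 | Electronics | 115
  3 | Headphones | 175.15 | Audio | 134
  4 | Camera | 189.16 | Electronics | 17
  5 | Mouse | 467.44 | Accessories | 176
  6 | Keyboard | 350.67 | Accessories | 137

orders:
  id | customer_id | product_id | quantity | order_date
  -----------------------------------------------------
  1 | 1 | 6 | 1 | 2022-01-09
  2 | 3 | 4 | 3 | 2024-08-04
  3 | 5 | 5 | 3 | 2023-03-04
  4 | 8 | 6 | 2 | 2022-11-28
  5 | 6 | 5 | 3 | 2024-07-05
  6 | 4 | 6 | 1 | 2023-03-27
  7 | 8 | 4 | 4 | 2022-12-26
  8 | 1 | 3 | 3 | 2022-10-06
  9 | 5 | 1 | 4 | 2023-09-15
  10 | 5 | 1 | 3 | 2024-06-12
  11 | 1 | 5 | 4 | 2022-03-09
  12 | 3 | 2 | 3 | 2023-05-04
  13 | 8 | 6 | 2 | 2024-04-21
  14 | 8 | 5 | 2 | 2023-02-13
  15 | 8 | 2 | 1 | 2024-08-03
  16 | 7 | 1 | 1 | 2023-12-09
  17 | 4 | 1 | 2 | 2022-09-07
SELECT MAX(stock) FROM products

Execution result:
176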